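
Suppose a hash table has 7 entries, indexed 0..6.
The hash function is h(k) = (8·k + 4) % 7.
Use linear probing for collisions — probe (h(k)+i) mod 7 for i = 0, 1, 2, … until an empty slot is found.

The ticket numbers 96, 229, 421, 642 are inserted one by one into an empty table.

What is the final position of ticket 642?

96 hashes to 2; slot 2 is free → place at 2.
229 hashes to 2; 2 taken → place at 3.
421 hashes to 5; slot 5 is free → place at 5.
642 hashes to 2; 2,3 taken → place at 4.
Table: [_, _, 96, 229, 642, 421, _]

4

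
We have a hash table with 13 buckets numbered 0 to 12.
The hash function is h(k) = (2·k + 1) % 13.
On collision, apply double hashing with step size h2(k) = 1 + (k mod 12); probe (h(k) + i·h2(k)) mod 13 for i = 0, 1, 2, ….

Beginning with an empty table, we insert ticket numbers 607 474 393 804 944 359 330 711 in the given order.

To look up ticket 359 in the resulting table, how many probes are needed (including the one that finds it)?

2

607: h=6 => slot 6
474: h=0 => slot 0
393: h=7 => slot 7
804: h=10 => slot 10
944: h=4 => slot 4
359: h=4, h2=12, probe 4,3 => slot 3
330: h=11 => slot 11
711: h=6, h2=4, probe 6,10,1 => slot 1
Table: [474, 711, -, 359, 944, -, 607, 393, -, -, 804, 330, -]
Lookup 359: h=4, h2=12, probe 4,3 → found at 3.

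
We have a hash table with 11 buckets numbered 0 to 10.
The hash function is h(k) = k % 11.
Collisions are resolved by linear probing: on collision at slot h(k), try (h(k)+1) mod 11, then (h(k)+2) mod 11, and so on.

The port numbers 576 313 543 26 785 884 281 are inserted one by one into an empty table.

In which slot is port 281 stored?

10

576: h=4 => slot 4
313: h=5 => slot 5
543: h=4, probe 4,5,6 => slot 6
26: h=4, probe 4,5,6,7 => slot 7
785: h=4, probe 4,5,6,7,8 => slot 8
884: h=4, probe 4,5,6,7,8,9 => slot 9
281: h=6, probe 6,7,8,9,10 => slot 10
Table: [-, -, -, -, 576, 313, 543, 26, 785, 884, 281]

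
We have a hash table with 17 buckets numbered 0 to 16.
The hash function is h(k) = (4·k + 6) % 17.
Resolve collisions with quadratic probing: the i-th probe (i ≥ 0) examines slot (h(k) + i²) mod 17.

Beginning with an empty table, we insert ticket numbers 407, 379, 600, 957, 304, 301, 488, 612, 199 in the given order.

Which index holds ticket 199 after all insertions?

407 hashes to 2; slot 2 is free -> place at 2.
379 hashes to 9; slot 9 is free -> place at 9.
600 hashes to 9; 9 taken -> place at 10.
957 hashes to 9; 9,10 taken -> place at 13.
304 hashes to 15; slot 15 is free -> place at 15.
301 hashes to 3; slot 3 is free -> place at 3.
488 hashes to 3; 3 taken -> place at 4.
612 hashes to 6; slot 6 is free -> place at 6.
199 hashes to 3; 3,4 taken -> place at 7.
Table: [_, _, 407, 301, 488, _, 612, 199, _, 379, 600, _, _, 957, _, 304, _]

7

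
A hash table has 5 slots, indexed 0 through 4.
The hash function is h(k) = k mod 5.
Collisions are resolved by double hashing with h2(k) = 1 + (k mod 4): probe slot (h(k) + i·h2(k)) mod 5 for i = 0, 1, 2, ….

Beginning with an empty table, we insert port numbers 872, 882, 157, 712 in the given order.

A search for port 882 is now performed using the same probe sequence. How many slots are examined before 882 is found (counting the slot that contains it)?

2

Insert 872: h=2, slot 2 empty -> index 2.
Insert 882: h=2, h2=3, slot 2 occupied -> index 0.
Insert 157: h=2, h2=2, slot 2 occupied -> index 4.
Insert 712: h=2, h2=1, slot 2 occupied -> index 3.
Table: [882, ., 872, 712, 157]
Lookup 882: h=2, h2=3, probe 2,0 → found at 0.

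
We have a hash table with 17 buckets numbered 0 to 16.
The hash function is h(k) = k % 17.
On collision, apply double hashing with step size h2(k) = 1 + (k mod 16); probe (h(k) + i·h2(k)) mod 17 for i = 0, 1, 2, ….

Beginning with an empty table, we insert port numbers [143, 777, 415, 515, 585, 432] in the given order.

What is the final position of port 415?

6

143 hashes to 7; slot 7 is free → place at 7.
777 hashes to 12; slot 12 is free → place at 12.
415 hashes to 7, h2=16; 7 taken → place at 6.
515 hashes to 5; slot 5 is free → place at 5.
585 hashes to 7, h2=10; 7 taken → place at 0.
432 hashes to 7, h2=1; 7 taken → place at 8.
Table: [585, -, -, -, -, 515, 415, 143, 432, -, -, -, 777, -, -, -, -]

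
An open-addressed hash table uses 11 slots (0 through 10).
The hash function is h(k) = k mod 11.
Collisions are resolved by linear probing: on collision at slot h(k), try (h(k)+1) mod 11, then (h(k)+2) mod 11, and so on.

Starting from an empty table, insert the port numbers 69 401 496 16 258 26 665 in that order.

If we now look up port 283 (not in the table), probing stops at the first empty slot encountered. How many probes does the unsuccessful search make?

2

69: h=3 => slot 3
401: h=5 => slot 5
496: h=1 => slot 1
16: h=5, probe 5,6 => slot 6
258: h=5, probe 5,6,7 => slot 7
26: h=4 => slot 4
665: h=5, probe 5,6,7,8 => slot 8
Table: [., 496, ., 69, 26, 401, 16, 258, 665, ., .]
Lookup 283: h=8, probe 8,9 → slot 9 empty, not found.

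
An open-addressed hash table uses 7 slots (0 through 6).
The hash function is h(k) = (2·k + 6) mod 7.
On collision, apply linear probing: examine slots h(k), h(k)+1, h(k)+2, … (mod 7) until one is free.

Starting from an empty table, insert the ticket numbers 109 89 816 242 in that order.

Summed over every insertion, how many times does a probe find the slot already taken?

109: h=0 → slot 0
89: h=2 → slot 2
816: h=0, probe 0,1 → slot 1
242: h=0, probe 0,1,2,3 → slot 3
Table: [109, 816, 89, 242, ., ., .]

4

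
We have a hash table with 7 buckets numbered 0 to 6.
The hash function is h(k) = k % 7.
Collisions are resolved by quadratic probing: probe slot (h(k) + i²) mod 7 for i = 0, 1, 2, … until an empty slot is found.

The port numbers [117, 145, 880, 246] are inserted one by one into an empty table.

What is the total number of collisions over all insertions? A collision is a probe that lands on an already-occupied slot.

3

Insert 117: h=5, slot 5 empty => index 5.
Insert 145: h=5, slot 5 occupied => index 6.
Insert 880: h=5, slots 5,6 occupied => index 2.
Insert 246: h=1, slot 1 empty => index 1.
Table: [., 246, 880, ., ., 117, 145]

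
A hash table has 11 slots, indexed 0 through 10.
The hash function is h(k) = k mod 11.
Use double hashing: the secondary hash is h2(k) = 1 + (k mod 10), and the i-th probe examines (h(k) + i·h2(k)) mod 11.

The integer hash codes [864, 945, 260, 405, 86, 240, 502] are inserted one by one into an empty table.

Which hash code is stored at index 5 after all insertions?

Insert 864: h=6, slot 6 empty => index 6.
Insert 945: h=10, slot 10 empty => index 10.
Insert 260: h=7, slot 7 empty => index 7.
Insert 405: h=9, slot 9 empty => index 9.
Insert 86: h=9, h2=7, slot 9 occupied => index 5.
Insert 240: h=9, h2=1, slots 9,10 occupied => index 0.
Insert 502: h=7, h2=3, slots 7,10 occupied => index 2.
Table: [240, —, 502, —, —, 86, 864, 260, —, 405, 945]

86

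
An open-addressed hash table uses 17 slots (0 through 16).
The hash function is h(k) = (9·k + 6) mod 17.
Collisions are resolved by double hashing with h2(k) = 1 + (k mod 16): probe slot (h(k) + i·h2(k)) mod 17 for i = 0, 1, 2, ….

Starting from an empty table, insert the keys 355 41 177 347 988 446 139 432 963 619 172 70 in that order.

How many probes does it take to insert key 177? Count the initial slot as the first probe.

Insert 355: h=5, slot 5 empty -> index 5.
Insert 41: h=1, slot 1 empty -> index 1.
Insert 177: h=1, h2=2, slot 1 occupied -> index 3.
Insert 347: h=1, h2=12, slot 1 occupied -> index 13.
Insert 988: h=7, slot 7 empty -> index 7.
Insert 446: h=8, slot 8 empty -> index 8.
Insert 139: h=16, slot 16 empty -> index 16.
Insert 432: h=1, h2=1, slot 1 occupied -> index 2.
Insert 963: h=3, h2=4, slots 3,7 occupied -> index 11.
Insert 619: h=1, h2=12, slots 1,13,8,3 occupied -> index 15.
Insert 172: h=7, h2=13, slots 7,3,16 occupied -> index 12.
Insert 70: h=7, h2=7, slot 7 occupied -> index 14.
Table: [., 41, 432, 177, ., 355, ., 988, 446, ., ., 963, 172, 347, 70, 619, 139]

2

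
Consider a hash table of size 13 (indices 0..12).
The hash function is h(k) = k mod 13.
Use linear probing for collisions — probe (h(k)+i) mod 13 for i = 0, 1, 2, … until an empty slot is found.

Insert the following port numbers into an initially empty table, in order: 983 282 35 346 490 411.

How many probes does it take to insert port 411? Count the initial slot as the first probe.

6

983 hashes to 8; slot 8 is free → place at 8.
282 hashes to 9; slot 9 is free → place at 9.
35 hashes to 9; 9 taken → place at 10.
346 hashes to 8; 8,9,10 taken → place at 11.
490 hashes to 9; 9,10,11 taken → place at 12.
411 hashes to 8; 8,9,10,11,12 taken → place at 0.
Table: [411, —, —, —, —, —, —, —, 983, 282, 35, 346, 490]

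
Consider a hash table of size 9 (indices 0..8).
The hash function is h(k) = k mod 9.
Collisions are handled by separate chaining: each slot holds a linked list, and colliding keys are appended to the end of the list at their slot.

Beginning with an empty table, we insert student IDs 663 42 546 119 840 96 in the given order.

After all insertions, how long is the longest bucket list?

Insert 663: h=6, bucket 6 empty → new chain.
Insert 42: h=6, bucket 6 nonempty → append to chain.
Insert 546: h=6, bucket 6 nonempty → append to chain.
Insert 119: h=2, bucket 2 empty → new chain.
Insert 840: h=3, bucket 3 empty → new chain.
Insert 96: h=6, bucket 6 nonempty → append to chain.
Final buckets:
0: —
1: —
2: 119
3: 840
4: —
5: —
6: 663 -> 42 -> 546 -> 96
7: —
8: —

4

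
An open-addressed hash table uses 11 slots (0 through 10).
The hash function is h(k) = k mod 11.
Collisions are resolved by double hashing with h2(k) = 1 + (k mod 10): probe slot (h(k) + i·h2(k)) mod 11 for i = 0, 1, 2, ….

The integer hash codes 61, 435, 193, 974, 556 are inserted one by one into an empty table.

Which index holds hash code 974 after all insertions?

0

61: h=6 → slot 6
435: h=6, h2=6, probe 6,1 → slot 1
193: h=6, h2=4, probe 6,10 → slot 10
974: h=6, h2=5, probe 6,0 → slot 0
556: h=6, h2=7, probe 6,2 → slot 2
Table: [974, 435, 556, -, -, -, 61, -, -, -, 193]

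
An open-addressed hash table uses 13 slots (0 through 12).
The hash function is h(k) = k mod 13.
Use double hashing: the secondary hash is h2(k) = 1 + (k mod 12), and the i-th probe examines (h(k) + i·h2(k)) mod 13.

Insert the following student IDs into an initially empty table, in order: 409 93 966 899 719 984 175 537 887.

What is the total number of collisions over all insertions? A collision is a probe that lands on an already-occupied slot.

11

409: h=6 => slot 6
93: h=2 => slot 2
966: h=4 => slot 4
899: h=2, h2=12, probe 2,1 => slot 1
719: h=4, h2=12, probe 4,3 => slot 3
984: h=9 => slot 9
175: h=6, h2=8, probe 6,1,9,4,12 => slot 12
537: h=4, h2=10, probe 4,1,11 => slot 11
887: h=3, h2=12, probe 3,2,1,0 => slot 0
Table: [887, 899, 93, 719, 966, ., 409, ., ., 984, ., 537, 175]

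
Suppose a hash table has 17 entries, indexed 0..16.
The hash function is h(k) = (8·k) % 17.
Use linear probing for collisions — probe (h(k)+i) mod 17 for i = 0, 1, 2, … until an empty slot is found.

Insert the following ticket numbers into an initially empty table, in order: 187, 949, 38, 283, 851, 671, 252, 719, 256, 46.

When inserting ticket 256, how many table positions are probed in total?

Insert 187: h=0, slot 0 empty -> index 0.
Insert 949: h=10, slot 10 empty -> index 10.
Insert 38: h=15, slot 15 empty -> index 15.
Insert 283: h=3, slot 3 empty -> index 3.
Insert 851: h=8, slot 8 empty -> index 8.
Insert 671: h=13, slot 13 empty -> index 13.
Insert 252: h=10, slot 10 occupied -> index 11.
Insert 719: h=6, slot 6 empty -> index 6.
Insert 256: h=8, slot 8 occupied -> index 9.
Insert 46: h=11, slot 11 occupied -> index 12.
Table: [187, _, _, 283, _, _, 719, _, 851, 256, 949, 252, 46, 671, _, 38, _]

2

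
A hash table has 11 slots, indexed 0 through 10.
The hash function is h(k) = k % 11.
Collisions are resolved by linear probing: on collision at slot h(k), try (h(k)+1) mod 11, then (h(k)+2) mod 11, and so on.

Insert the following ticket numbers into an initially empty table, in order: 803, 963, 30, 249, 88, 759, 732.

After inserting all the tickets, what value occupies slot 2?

759

Insert 803: h=0, slot 0 empty -> index 0.
Insert 963: h=6, slot 6 empty -> index 6.
Insert 30: h=8, slot 8 empty -> index 8.
Insert 249: h=7, slot 7 empty -> index 7.
Insert 88: h=0, slot 0 occupied -> index 1.
Insert 759: h=0, slots 0,1 occupied -> index 2.
Insert 732: h=6, slots 6,7,8 occupied -> index 9.
Table: [803, 88, 759, ∅, ∅, ∅, 963, 249, 30, 732, ∅]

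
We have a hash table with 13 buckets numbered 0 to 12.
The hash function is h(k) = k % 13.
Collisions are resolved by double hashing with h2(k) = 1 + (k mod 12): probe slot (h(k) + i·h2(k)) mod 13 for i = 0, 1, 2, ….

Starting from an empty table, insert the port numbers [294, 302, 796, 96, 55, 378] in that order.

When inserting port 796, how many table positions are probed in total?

Insert 294: h=8, slot 8 empty => index 8.
Insert 302: h=3, slot 3 empty => index 3.
Insert 796: h=3, h2=5, slots 3,8 occupied => index 0.
Insert 96: h=5, slot 5 empty => index 5.
Insert 55: h=3, h2=8, slot 3 occupied => index 11.
Insert 378: h=1, slot 1 empty => index 1.
Table: [796, 378, ., 302, ., 96, ., ., 294, ., ., 55, .]

3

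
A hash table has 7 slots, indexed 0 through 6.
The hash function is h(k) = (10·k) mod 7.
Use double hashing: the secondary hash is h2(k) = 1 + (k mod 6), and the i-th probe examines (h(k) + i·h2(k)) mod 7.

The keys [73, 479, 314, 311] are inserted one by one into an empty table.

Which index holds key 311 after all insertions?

73 hashes to 2; slot 2 is free => place at 2.
479 hashes to 2, h2=6; 2 taken => place at 1.
314 hashes to 4; slot 4 is free => place at 4.
311 hashes to 2, h2=6; 2,1 taken => place at 0.
Table: [311, 479, 73, ., 314, ., .]

0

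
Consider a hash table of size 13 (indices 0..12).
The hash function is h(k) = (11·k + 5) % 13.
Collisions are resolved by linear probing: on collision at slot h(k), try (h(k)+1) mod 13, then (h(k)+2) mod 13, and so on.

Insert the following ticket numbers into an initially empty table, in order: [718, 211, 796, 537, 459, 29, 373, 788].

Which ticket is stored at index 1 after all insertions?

Insert 718: h=12, slot 12 empty -> index 12.
Insert 211: h=12, slot 12 occupied -> index 0.
Insert 796: h=12, slots 12,0 occupied -> index 1.
Insert 537: h=10, slot 10 empty -> index 10.
Insert 459: h=10, slot 10 occupied -> index 11.
Insert 29: h=12, slots 12,0,1 occupied -> index 2.
Insert 373: h=0, slots 0,1,2 occupied -> index 3.
Insert 788: h=2, slots 2,3 occupied -> index 4.
Table: [211, 796, 29, 373, 788, ∅, ∅, ∅, ∅, ∅, 537, 459, 718]

796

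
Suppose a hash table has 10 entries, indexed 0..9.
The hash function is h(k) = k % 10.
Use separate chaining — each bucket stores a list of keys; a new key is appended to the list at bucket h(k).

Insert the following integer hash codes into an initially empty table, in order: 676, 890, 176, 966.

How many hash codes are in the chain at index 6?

3

676 → bucket 6
890 → bucket 0
176 → bucket 6 (collision)
966 → bucket 6 (collision)
Final buckets:
0: 890
1: _
2: _
3: _
4: _
5: _
6: 676 -> 176 -> 966
7: _
8: _
9: _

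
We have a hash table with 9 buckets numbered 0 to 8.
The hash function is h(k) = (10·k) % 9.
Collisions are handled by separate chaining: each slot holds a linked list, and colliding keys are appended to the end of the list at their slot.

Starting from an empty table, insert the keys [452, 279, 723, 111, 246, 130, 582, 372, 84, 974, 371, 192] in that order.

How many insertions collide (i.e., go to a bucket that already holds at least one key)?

Insert 452: h=2, bucket 2 empty -> new chain.
Insert 279: h=0, bucket 0 empty -> new chain.
Insert 723: h=3, bucket 3 empty -> new chain.
Insert 111: h=3, bucket 3 nonempty -> append to chain.
Insert 246: h=3, bucket 3 nonempty -> append to chain.
Insert 130: h=4, bucket 4 empty -> new chain.
Insert 582: h=6, bucket 6 empty -> new chain.
Insert 372: h=3, bucket 3 nonempty -> append to chain.
Insert 84: h=3, bucket 3 nonempty -> append to chain.
Insert 974: h=2, bucket 2 nonempty -> append to chain.
Insert 371: h=2, bucket 2 nonempty -> append to chain.
Insert 192: h=3, bucket 3 nonempty -> append to chain.
Final buckets:
0: 279
1: .
2: 452 -> 974 -> 371
3: 723 -> 111 -> 246 -> 372 -> 84 -> 192
4: 130
5: .
6: 582
7: .
8: .

7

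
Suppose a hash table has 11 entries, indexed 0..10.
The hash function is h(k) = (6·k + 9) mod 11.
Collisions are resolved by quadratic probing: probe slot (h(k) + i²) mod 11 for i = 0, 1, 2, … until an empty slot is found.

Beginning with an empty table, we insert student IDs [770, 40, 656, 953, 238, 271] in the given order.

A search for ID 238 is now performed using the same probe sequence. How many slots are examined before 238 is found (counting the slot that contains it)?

770 hashes to 9; slot 9 is free => place at 9.
40 hashes to 7; slot 7 is free => place at 7.
656 hashes to 7; 7 taken => place at 8.
953 hashes to 7; 7,8 taken => place at 0.
238 hashes to 7; 7,8,0 taken => place at 5.
271 hashes to 7; 7,8,0,5 taken => place at 1.
Table: [953, 271, ., ., ., 238, ., 40, 656, 770, .]
Lookup 238: h=7, probe 7,8,0,5 → found at 5.

4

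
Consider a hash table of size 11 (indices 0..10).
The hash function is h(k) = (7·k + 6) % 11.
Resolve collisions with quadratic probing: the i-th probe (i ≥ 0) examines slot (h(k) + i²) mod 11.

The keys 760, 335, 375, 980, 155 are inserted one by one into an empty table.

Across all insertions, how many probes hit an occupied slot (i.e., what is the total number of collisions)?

760: h=2 -> slot 2
335: h=8 -> slot 8
375: h=2, probe 2,3 -> slot 3
980: h=2, probe 2,3,6 -> slot 6
155: h=2, probe 2,3,6,0 -> slot 0
Table: [155, -, 760, 375, -, -, 980, -, 335, -, -]

6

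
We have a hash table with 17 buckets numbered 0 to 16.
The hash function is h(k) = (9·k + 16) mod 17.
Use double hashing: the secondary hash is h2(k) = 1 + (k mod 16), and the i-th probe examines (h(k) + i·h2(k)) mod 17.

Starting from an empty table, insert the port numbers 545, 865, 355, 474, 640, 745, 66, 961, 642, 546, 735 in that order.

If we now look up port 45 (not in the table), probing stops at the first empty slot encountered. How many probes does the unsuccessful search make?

2

545 hashes to 8; slot 8 is free → place at 8.
865 hashes to 15; slot 15 is free → place at 15.
355 hashes to 15, h2=4; 15 taken → place at 2.
474 hashes to 15, h2=11; 15 taken → place at 9.
640 hashes to 13; slot 13 is free → place at 13.
745 hashes to 6; slot 6 is free → place at 6.
66 hashes to 15, h2=3; 15 taken → place at 1.
961 hashes to 12; slot 12 is free → place at 12.
642 hashes to 14; slot 14 is free → place at 14.
546 hashes to 0; slot 0 is free → place at 0.
735 hashes to 1, h2=16; 1,0 taken → place at 16.
Table: [546, 66, 355, _, _, _, 745, _, 545, 474, _, _, 961, 640, 642, 865, 735]
Lookup 45: h=13, h2=14, probe 13,10 → slot 10 empty, not found.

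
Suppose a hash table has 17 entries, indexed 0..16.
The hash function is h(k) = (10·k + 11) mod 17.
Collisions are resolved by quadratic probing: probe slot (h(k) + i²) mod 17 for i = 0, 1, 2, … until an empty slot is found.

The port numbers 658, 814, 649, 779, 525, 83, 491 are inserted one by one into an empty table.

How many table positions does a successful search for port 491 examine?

6

658: h=12 → slot 12
814: h=8 → slot 8
649: h=7 → slot 7
779: h=15 → slot 15
525: h=8, probe 8,9 → slot 9
83: h=8, probe 8,9,12,0 → slot 0
491: h=8, probe 8,9,12,0,7,16 → slot 16
Table: [83, ., ., ., ., ., ., 649, 814, 525, ., ., 658, ., ., 779, 491]
Lookup 491: h=8, probe 8,9,12,0,7,16 → found at 16.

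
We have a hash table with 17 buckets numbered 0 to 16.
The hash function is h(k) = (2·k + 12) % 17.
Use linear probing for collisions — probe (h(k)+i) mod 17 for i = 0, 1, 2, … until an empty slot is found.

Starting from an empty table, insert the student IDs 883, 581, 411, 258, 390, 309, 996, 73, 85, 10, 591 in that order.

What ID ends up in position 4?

883: h=10 -> slot 10
581: h=1 -> slot 1
411: h=1, probe 1,2 -> slot 2
258: h=1, probe 1,2,3 -> slot 3
390: h=10, probe 10,11 -> slot 11
309: h=1, probe 1,2,3,4 -> slot 4
996: h=15 -> slot 15
73: h=5 -> slot 5
85: h=12 -> slot 12
10: h=15, probe 15,16 -> slot 16
591: h=4, probe 4,5,6 -> slot 6
Table: [-, 581, 411, 258, 309, 73, 591, -, -, -, 883, 390, 85, -, -, 996, 10]

309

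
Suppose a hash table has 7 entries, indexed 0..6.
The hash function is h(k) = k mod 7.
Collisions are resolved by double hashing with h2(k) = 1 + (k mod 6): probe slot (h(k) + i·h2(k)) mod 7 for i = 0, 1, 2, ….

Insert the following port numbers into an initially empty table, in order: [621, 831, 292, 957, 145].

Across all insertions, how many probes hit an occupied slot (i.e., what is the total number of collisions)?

5

621 hashes to 5; slot 5 is free -> place at 5.
831 hashes to 5, h2=4; 5 taken -> place at 2.
292 hashes to 5, h2=5; 5 taken -> place at 3.
957 hashes to 5, h2=4; 5,2 taken -> place at 6.
145 hashes to 5, h2=2; 5 taken -> place at 0.
Table: [145, -, 831, 292, -, 621, 957]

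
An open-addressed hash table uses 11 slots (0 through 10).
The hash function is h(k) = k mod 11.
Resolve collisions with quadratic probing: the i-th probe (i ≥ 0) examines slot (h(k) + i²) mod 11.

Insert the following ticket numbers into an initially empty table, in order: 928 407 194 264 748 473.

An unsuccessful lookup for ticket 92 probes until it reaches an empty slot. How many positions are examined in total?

3

928: h=4 => slot 4
407: h=0 => slot 0
194: h=7 => slot 7
264: h=0, probe 0,1 => slot 1
748: h=0, probe 0,1,4,9 => slot 9
473: h=0, probe 0,1,4,9,5 => slot 5
Table: [407, 264, —, —, 928, 473, —, 194, —, 748, —]
Lookup 92: h=4, probe 4,5,8 → slot 8 empty, not found.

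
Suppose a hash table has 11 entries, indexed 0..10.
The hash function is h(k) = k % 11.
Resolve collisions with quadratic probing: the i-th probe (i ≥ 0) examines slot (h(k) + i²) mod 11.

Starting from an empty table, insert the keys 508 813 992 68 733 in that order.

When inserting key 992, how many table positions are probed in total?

2

508: h=2 → slot 2
813: h=10 → slot 10
992: h=2, probe 2,3 → slot 3
68: h=2, probe 2,3,6 → slot 6
733: h=7 → slot 7
Table: [_, _, 508, 992, _, _, 68, 733, _, _, 813]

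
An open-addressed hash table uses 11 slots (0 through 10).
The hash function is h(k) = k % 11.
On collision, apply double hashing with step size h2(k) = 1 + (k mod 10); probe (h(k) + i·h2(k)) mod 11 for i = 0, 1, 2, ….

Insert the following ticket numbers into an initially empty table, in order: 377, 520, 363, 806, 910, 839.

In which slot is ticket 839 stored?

377 hashes to 3; slot 3 is free -> place at 3.
520 hashes to 3, h2=1; 3 taken -> place at 4.
363 hashes to 0; slot 0 is free -> place at 0.
806 hashes to 3, h2=7; 3 taken -> place at 10.
910 hashes to 8; slot 8 is free -> place at 8.
839 hashes to 3, h2=10; 3 taken -> place at 2.
Table: [363, ., 839, 377, 520, ., ., ., 910, ., 806]

2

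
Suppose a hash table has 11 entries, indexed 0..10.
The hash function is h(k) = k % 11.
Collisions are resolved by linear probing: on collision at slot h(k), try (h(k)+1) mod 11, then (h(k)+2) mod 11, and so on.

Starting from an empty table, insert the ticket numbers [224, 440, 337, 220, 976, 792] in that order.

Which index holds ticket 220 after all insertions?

1

224 hashes to 4; slot 4 is free → place at 4.
440 hashes to 0; slot 0 is free → place at 0.
337 hashes to 7; slot 7 is free → place at 7.
220 hashes to 0; 0 taken → place at 1.
976 hashes to 8; slot 8 is free → place at 8.
792 hashes to 0; 0,1 taken → place at 2.
Table: [440, 220, 792, ., 224, ., ., 337, 976, ., .]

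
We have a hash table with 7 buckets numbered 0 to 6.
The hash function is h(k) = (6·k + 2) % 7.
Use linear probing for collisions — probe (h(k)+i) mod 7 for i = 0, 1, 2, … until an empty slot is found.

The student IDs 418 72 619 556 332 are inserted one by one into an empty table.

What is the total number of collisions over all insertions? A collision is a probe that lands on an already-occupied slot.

418 hashes to 4; slot 4 is free => place at 4.
72 hashes to 0; slot 0 is free => place at 0.
619 hashes to 6; slot 6 is free => place at 6.
556 hashes to 6; 6,0 taken => place at 1.
332 hashes to 6; 6,0,1 taken => place at 2.
Table: [72, 556, 332, ., 418, ., 619]

5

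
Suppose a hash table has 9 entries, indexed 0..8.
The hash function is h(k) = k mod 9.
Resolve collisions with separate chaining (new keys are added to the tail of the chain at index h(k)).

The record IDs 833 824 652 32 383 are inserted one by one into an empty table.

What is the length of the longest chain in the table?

833 -> bucket 5
824 -> bucket 5 (collision)
652 -> bucket 4
32 -> bucket 5 (collision)
383 -> bucket 5 (collision)
Final buckets:
0: _
1: _
2: _
3: _
4: 652
5: 833 -> 824 -> 32 -> 383
6: _
7: _
8: _

4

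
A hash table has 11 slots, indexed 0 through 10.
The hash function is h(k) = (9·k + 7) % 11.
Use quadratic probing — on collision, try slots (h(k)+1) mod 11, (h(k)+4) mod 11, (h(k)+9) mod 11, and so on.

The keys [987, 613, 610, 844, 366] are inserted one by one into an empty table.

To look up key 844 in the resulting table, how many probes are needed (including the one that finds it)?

3

Insert 987: h=2, slot 2 empty → index 2.
Insert 613: h=2, slot 2 occupied → index 3.
Insert 610: h=8, slot 8 empty → index 8.
Insert 844: h=2, slots 2,3 occupied → index 6.
Insert 366: h=1, slot 1 empty → index 1.
Table: [-, 366, 987, 613, -, -, 844, -, 610, -, -]
Lookup 844: h=2, probe 2,3,6 → found at 6.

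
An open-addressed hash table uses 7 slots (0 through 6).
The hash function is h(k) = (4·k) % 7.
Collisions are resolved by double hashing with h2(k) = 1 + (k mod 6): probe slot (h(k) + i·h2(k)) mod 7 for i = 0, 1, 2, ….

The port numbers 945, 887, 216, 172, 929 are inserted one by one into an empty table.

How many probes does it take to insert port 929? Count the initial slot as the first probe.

2

945 hashes to 0; slot 0 is free -> place at 0.
887 hashes to 6; slot 6 is free -> place at 6.
216 hashes to 3; slot 3 is free -> place at 3.
172 hashes to 2; slot 2 is free -> place at 2.
929 hashes to 6, h2=6; 6 taken -> place at 5.
Table: [945, _, 172, 216, _, 929, 887]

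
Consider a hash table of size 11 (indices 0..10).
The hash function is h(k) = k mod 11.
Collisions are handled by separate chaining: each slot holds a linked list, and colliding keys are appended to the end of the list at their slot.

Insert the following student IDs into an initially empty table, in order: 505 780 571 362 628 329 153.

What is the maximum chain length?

6

Insert 505: h=10, bucket 10 empty → new chain.
Insert 780: h=10, bucket 10 nonempty → append to chain.
Insert 571: h=10, bucket 10 nonempty → append to chain.
Insert 362: h=10, bucket 10 nonempty → append to chain.
Insert 628: h=1, bucket 1 empty → new chain.
Insert 329: h=10, bucket 10 nonempty → append to chain.
Insert 153: h=10, bucket 10 nonempty → append to chain.
Final buckets:
0: .
1: 628
2: .
3: .
4: .
5: .
6: .
7: .
8: .
9: .
10: 505 -> 780 -> 571 -> 362 -> 329 -> 153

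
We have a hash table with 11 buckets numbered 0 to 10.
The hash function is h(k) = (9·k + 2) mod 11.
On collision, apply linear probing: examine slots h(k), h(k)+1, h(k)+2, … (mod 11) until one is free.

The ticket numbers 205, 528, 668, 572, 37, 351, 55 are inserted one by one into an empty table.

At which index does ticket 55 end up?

6

205 hashes to 10; slot 10 is free → place at 10.
528 hashes to 2; slot 2 is free → place at 2.
668 hashes to 8; slot 8 is free → place at 8.
572 hashes to 2; 2 taken → place at 3.
37 hashes to 5; slot 5 is free → place at 5.
351 hashes to 4; slot 4 is free → place at 4.
55 hashes to 2; 2,3,4,5 taken → place at 6.
Table: [., ., 528, 572, 351, 37, 55, ., 668, ., 205]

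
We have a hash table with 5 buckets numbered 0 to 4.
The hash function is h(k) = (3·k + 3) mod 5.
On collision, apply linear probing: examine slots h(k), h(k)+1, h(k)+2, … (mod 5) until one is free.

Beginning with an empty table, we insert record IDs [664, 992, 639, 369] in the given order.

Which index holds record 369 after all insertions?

2

664 hashes to 0; slot 0 is free → place at 0.
992 hashes to 4; slot 4 is free → place at 4.
639 hashes to 0; 0 taken → place at 1.
369 hashes to 0; 0,1 taken → place at 2.
Table: [664, 639, 369, -, 992]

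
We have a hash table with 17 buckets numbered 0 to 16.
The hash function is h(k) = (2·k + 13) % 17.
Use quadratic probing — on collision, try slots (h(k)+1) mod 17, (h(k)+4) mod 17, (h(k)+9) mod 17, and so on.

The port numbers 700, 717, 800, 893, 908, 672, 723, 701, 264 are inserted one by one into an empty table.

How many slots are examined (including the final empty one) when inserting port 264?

5

700: h=2 -> slot 2
717: h=2, probe 2,3 -> slot 3
800: h=15 -> slot 15
893: h=14 -> slot 14
908: h=10 -> slot 10
672: h=14, probe 14,15,1 -> slot 1
723: h=14, probe 14,15,1,6 -> slot 6
701: h=4 -> slot 4
264: h=14, probe 14,15,1,6,13 -> slot 13
Table: [∅, 672, 700, 717, 701, ∅, 723, ∅, ∅, ∅, 908, ∅, ∅, 264, 893, 800, ∅]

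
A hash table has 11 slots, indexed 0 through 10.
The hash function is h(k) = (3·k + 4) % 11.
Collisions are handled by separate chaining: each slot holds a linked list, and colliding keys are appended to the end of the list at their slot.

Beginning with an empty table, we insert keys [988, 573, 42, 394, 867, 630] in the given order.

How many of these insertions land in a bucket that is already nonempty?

3

988 -> bucket 9
573 -> bucket 7
42 -> bucket 9 (collision)
394 -> bucket 9 (collision)
867 -> bucket 9 (collision)
630 -> bucket 2
Final buckets:
0: ∅
1: ∅
2: 630
3: ∅
4: ∅
5: ∅
6: ∅
7: 573
8: ∅
9: 988 -> 42 -> 394 -> 867
10: ∅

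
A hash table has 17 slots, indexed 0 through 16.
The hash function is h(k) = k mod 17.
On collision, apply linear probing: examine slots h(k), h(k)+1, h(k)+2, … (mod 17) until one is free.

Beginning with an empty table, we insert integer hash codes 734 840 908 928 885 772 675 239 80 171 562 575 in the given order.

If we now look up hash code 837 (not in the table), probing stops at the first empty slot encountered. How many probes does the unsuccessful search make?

3

Insert 734: h=3, slot 3 empty => index 3.
Insert 840: h=7, slot 7 empty => index 7.
Insert 908: h=7, slot 7 occupied => index 8.
Insert 928: h=10, slot 10 empty => index 10.
Insert 885: h=1, slot 1 empty => index 1.
Insert 772: h=7, slots 7,8 occupied => index 9.
Insert 675: h=12, slot 12 empty => index 12.
Insert 239: h=1, slot 1 occupied => index 2.
Insert 80: h=12, slot 12 occupied => index 13.
Insert 171: h=1, slots 1,2,3 occupied => index 4.
Insert 562: h=1, slots 1,2,3,4 occupied => index 5.
Insert 575: h=14, slot 14 empty => index 14.
Table: [_, 885, 239, 734, 171, 562, _, 840, 908, 772, 928, _, 675, 80, 575, _, _]
Lookup 837: h=4, probe 4,5,6 → slot 6 empty, not found.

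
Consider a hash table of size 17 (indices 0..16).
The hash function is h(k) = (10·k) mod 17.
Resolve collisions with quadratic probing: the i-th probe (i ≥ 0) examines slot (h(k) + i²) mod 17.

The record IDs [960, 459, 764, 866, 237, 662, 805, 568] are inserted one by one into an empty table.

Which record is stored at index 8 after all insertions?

866

960 hashes to 12; slot 12 is free → place at 12.
459 hashes to 0; slot 0 is free → place at 0.
764 hashes to 7; slot 7 is free → place at 7.
866 hashes to 7; 7 taken → place at 8.
237 hashes to 7; 7,8 taken → place at 11.
662 hashes to 7; 7,8,11 taken → place at 16.
805 hashes to 9; slot 9 is free → place at 9.
568 hashes to 2; slot 2 is free → place at 2.
Table: [459, -, 568, -, -, -, -, 764, 866, 805, -, 237, 960, -, -, -, 662]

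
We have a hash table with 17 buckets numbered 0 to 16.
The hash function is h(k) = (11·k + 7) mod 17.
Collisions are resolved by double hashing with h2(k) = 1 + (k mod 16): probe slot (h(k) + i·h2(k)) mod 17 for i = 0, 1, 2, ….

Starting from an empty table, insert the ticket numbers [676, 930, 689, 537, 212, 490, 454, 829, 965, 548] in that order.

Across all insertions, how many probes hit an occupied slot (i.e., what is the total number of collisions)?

6

676 hashes to 14; slot 14 is free → place at 14.
930 hashes to 3; slot 3 is free → place at 3.
689 hashes to 4; slot 4 is free → place at 4.
537 hashes to 15; slot 15 is free → place at 15.
212 hashes to 10; slot 10 is free → place at 10.
490 hashes to 8; slot 8 is free → place at 8.
454 hashes to 3, h2=7; 3,10 taken → place at 0.
829 hashes to 14, h2=14; 14 taken → place at 11.
965 hashes to 14, h2=6; 14,3 taken → place at 9.
548 hashes to 0, h2=5; 0 taken → place at 5.
Table: [454, —, —, 930, 689, 548, —, —, 490, 965, 212, 829, —, —, 676, 537, —]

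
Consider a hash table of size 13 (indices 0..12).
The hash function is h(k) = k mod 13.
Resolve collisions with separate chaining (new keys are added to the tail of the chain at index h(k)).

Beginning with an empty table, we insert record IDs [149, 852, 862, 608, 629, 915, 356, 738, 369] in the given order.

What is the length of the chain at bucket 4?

149 -> bucket 6
852 -> bucket 7
862 -> bucket 4
608 -> bucket 10
629 -> bucket 5
915 -> bucket 5 (collision)
356 -> bucket 5 (collision)
738 -> bucket 10 (collision)
369 -> bucket 5 (collision)
Final buckets:
0: -
1: -
2: -
3: -
4: 862
5: 629 -> 915 -> 356 -> 369
6: 149
7: 852
8: -
9: -
10: 608 -> 738
11: -
12: -

1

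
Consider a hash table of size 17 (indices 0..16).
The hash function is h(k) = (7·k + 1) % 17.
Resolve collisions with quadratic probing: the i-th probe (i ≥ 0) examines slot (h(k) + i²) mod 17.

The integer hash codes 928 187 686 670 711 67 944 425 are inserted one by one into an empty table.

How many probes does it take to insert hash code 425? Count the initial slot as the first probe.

2

928: h=3 -> slot 3
187: h=1 -> slot 1
686: h=9 -> slot 9
670: h=16 -> slot 16
711: h=14 -> slot 14
67: h=11 -> slot 11
944: h=13 -> slot 13
425: h=1, probe 1,2 -> slot 2
Table: [—, 187, 425, 928, —, —, —, —, —, 686, —, 67, —, 944, 711, —, 670]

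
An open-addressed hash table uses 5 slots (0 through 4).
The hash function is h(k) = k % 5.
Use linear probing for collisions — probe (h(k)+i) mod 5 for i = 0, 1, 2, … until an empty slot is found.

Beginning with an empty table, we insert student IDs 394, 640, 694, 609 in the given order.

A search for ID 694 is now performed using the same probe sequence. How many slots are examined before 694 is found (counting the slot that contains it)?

3

Insert 394: h=4, slot 4 empty => index 4.
Insert 640: h=0, slot 0 empty => index 0.
Insert 694: h=4, slots 4,0 occupied => index 1.
Insert 609: h=4, slots 4,0,1 occupied => index 2.
Table: [640, 694, 609, ., 394]
Lookup 694: h=4, probe 4,0,1 → found at 1.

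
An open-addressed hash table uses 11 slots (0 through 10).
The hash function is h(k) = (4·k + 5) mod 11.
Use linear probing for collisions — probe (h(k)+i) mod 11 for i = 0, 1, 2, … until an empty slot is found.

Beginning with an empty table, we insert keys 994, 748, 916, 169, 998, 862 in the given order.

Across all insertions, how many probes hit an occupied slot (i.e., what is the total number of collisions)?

994 hashes to 10; slot 10 is free -> place at 10.
748 hashes to 5; slot 5 is free -> place at 5.
916 hashes to 6; slot 6 is free -> place at 6.
169 hashes to 10; 10 taken -> place at 0.
998 hashes to 4; slot 4 is free -> place at 4.
862 hashes to 10; 10,0 taken -> place at 1.
Table: [169, 862, ., ., 998, 748, 916, ., ., ., 994]

3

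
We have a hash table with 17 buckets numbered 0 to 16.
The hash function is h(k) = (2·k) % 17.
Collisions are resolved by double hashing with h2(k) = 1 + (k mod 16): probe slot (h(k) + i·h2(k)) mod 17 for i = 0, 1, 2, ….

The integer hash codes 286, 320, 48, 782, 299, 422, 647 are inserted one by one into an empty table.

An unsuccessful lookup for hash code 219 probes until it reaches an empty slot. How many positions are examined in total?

286 hashes to 11; slot 11 is free → place at 11.
320 hashes to 11, h2=1; 11 taken → place at 12.
48 hashes to 11, h2=1; 11,12 taken → place at 13.
782 hashes to 0; slot 0 is free → place at 0.
299 hashes to 3; slot 3 is free → place at 3.
422 hashes to 11, h2=7; 11 taken → place at 1.
647 hashes to 2; slot 2 is free → place at 2.
Table: [782, 422, 647, 299, _, _, _, _, _, _, _, 286, 320, 48, _, _, _]
Lookup 219: h=13, h2=12, probe 13,8 → slot 8 empty, not found.

2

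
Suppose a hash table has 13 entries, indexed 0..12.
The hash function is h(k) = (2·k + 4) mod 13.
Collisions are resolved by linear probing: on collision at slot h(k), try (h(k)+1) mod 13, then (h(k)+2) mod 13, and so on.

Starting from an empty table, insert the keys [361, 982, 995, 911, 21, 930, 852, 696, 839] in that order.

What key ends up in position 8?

21

361 hashes to 11; slot 11 is free → place at 11.
982 hashes to 5; slot 5 is free → place at 5.
995 hashes to 5; 5 taken → place at 6.
911 hashes to 6; 6 taken → place at 7.
21 hashes to 7; 7 taken → place at 8.
930 hashes to 5; 5,6,7,8 taken → place at 9.
852 hashes to 5; 5,6,7,8,9 taken → place at 10.
696 hashes to 5; 5,6,7,8,9,10,11 taken → place at 12.
839 hashes to 5; 5,6,7,8,9,10,11,12 taken → place at 0.
Table: [839, —, —, —, —, 982, 995, 911, 21, 930, 852, 361, 696]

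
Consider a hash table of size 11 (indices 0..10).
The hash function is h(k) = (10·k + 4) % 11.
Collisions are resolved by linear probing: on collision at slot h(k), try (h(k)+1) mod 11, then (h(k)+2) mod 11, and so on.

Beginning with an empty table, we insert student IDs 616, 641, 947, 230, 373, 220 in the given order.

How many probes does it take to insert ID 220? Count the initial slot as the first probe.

4

Insert 616: h=4, slot 4 empty => index 4.
Insert 641: h=1, slot 1 empty => index 1.
Insert 947: h=3, slot 3 empty => index 3.
Insert 230: h=5, slot 5 empty => index 5.
Insert 373: h=5, slot 5 occupied => index 6.
Insert 220: h=4, slots 4,5,6 occupied => index 7.
Table: [—, 641, —, 947, 616, 230, 373, 220, —, —, —]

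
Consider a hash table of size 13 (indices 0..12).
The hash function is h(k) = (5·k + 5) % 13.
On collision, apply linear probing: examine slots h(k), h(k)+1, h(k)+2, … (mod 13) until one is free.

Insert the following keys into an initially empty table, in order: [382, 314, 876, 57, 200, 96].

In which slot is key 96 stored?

382: h=4 => slot 4
314: h=2 => slot 2
876: h=4, probe 4,5 => slot 5
57: h=4, probe 4,5,6 => slot 6
200: h=4, probe 4,5,6,7 => slot 7
96: h=4, probe 4,5,6,7,8 => slot 8
Table: [., ., 314, ., 382, 876, 57, 200, 96, ., ., ., .]

8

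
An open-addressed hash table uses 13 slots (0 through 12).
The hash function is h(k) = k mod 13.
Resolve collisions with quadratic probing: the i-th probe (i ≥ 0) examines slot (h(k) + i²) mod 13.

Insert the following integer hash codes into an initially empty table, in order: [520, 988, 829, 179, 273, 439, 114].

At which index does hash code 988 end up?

1

520 hashes to 0; slot 0 is free → place at 0.
988 hashes to 0; 0 taken → place at 1.
829 hashes to 10; slot 10 is free → place at 10.
179 hashes to 10; 10 taken → place at 11.
273 hashes to 0; 0,1 taken → place at 4.
439 hashes to 10; 10,11,1 taken → place at 6.
114 hashes to 10; 10,11,1,6,0 taken → place at 9.
Table: [520, 988, —, —, 273, —, 439, —, —, 114, 829, 179, —]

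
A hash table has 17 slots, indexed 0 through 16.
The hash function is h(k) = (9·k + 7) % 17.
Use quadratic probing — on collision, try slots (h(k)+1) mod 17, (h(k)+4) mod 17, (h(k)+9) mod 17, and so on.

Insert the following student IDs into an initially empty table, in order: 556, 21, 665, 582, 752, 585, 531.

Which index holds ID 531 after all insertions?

Insert 556: h=13, slot 13 empty -> index 13.
Insert 21: h=9, slot 9 empty -> index 9.
Insert 665: h=8, slot 8 empty -> index 8.
Insert 582: h=9, slot 9 occupied -> index 10.
Insert 752: h=9, slots 9,10,13 occupied -> index 1.
Insert 585: h=2, slot 2 empty -> index 2.
Insert 531: h=9, slots 9,10,13,1,8 occupied -> index 0.
Table: [531, 752, 585, ., ., ., ., ., 665, 21, 582, ., ., 556, ., ., .]

0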